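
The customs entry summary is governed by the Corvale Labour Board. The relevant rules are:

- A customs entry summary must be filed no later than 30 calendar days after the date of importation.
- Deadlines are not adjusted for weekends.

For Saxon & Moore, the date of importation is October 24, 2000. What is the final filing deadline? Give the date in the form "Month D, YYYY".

From October 24, 2000, 30 calendar days later is November 23, 2000.
No adjustment is made for weekends or holidays, so November 23, 2000 stands.
Deadline: November 23, 2000.

November 23, 2000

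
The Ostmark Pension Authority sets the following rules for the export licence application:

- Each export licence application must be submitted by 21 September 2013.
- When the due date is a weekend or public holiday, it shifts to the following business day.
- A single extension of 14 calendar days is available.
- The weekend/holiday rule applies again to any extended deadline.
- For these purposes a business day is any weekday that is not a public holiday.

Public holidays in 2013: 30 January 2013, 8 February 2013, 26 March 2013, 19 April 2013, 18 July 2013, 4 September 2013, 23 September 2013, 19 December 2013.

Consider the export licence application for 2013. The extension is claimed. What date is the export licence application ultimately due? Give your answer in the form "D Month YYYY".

Start from the fixed due date, 21 September 2013.
21 September 2013 falls on a Saturday. Rolling to the next business day gives 24 September 2013, a Tuesday.
Applying the 14-calendar-day extension: 24 September 2013 + 14 days = 8 October 2013.
8 October 2013 is a Tuesday and not a listed holiday, so it stands.
Final deadline: 8 October 2013.

8 October 2013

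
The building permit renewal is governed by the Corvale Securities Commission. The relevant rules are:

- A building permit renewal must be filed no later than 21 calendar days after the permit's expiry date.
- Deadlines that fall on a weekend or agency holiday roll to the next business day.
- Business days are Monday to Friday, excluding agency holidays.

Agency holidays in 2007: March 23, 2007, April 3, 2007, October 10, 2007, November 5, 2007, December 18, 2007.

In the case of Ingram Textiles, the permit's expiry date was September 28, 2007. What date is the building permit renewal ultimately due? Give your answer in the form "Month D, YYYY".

21 calendar days after September 28, 2007 is October 19, 2007.
October 19, 2007 falls on a Friday, which is a business day, so no adjustment is needed.
The final due date is October 19, 2007.

October 19, 2007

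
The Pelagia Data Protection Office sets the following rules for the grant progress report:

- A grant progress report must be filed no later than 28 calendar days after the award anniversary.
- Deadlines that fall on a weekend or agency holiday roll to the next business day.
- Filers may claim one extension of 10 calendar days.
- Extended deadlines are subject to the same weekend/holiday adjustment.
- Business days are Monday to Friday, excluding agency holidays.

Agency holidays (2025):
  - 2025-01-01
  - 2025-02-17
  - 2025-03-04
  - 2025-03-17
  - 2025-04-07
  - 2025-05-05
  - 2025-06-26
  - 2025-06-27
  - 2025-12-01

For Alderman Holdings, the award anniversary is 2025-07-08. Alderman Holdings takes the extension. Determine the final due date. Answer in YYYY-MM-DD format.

2025-08-15

From 2025-07-08, 28 calendar days later is 2025-08-05.
2025-08-05 (Tuesday) is already a business day.
The 10-calendar-day extension moves the deadline from 2025-08-05 to 2025-08-15.
Since 2025-08-15 is a Friday and not a holiday, the date is unchanged.
Deadline: 2025-08-15.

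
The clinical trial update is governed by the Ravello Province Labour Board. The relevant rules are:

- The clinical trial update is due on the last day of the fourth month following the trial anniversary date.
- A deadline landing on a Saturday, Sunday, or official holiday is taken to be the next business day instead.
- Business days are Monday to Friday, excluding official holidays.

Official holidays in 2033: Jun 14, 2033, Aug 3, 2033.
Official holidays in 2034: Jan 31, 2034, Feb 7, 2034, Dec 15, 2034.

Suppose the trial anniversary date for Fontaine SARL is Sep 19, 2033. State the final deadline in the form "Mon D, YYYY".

The fourth month after Sep 19, 2033 is January 2034, whose last day is Jan 31, 2034.
Because Jan 31, 2034 is a listed holiday, the deadline becomes Feb 1, 2034 (Wednesday).
Deadline: Feb 1, 2034.

Feb 1, 2034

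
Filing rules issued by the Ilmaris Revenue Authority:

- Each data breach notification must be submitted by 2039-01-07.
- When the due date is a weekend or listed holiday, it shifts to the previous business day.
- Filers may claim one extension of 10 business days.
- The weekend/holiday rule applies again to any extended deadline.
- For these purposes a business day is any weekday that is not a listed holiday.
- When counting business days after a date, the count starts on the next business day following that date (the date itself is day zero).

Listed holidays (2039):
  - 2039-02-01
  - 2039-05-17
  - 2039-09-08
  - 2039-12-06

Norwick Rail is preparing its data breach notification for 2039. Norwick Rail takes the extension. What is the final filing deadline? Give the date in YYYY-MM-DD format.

Start from the fixed due date, 2039-01-07.
2039-01-07 is a Friday and not a listed holiday, so it stands.
The 10-business-day extension runs from 2039-01-07 to 2039-01-21.
2039-01-21 (Friday) is already a business day.
Final deadline: 2039-01-21.

2039-01-21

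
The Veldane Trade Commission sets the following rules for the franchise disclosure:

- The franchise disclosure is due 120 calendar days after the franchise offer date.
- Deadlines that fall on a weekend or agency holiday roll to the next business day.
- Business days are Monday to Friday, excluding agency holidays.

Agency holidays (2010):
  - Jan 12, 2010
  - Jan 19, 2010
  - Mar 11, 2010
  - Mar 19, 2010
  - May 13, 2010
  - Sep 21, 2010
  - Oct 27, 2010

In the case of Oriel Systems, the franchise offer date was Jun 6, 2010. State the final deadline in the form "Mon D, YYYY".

120 calendar days after Jun 6, 2010 is Oct 4, 2010.
Oct 4, 2010 falls on a Monday, which is a business day, so no adjustment is needed.
So the filing is due Oct 4, 2010.

Oct 4, 2010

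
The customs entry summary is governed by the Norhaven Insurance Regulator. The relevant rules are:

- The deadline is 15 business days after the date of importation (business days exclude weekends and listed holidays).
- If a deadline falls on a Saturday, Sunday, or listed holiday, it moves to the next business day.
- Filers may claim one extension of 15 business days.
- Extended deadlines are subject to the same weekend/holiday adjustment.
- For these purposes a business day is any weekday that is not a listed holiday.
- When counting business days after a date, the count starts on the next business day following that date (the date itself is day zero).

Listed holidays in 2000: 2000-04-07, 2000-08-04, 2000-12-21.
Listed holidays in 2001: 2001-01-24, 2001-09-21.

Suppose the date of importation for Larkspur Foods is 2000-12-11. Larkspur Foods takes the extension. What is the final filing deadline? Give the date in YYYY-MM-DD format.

Counting 15 business days after 2000-12-11 (skipping weekends and listed holidays) reaches 2001-01-02.
2001-01-02 falls on a Tuesday, which is a business day, so no adjustment is needed.
The 15-business-day extension runs from 2001-01-02 to 2001-01-23.
Since 2001-01-23 is a Tuesday and not a holiday, the date is unchanged.
Final deadline: 2001-01-23.

2001-01-23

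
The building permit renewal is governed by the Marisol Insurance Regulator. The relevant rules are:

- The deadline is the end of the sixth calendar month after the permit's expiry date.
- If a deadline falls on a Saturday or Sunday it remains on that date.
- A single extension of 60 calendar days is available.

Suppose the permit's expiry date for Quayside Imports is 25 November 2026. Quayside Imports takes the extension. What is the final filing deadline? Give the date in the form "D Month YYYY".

30 July 2027

The sixth month after 25 November 2026 is May 2027, whose last day is 31 May 2027.
31 May 2027 falls on a Monday. The rules make no weekend/holiday allowance, so it remains 31 May 2027.
Add the 60 calendar-day extension to 31 May 2027: 30 July 2027.
No adjustment is made for weekends or holidays, so 30 July 2027 stands.
Final deadline: 30 July 2027.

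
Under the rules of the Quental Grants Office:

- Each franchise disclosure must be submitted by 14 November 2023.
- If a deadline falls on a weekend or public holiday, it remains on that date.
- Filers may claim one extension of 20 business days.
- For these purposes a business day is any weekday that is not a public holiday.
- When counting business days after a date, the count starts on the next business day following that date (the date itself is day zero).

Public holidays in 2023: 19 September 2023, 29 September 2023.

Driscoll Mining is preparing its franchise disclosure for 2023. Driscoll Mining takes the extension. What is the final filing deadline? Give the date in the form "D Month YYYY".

Start from the fixed due date, 14 November 2023.
14 November 2023 is a Tuesday; no weekend or holiday adjustment applies.
Applying the 20-business-day extension: 20 business days after 14 November 2023 is 12 December 2023.
12 December 2023 falls on a Tuesday. The rules make no weekend/holiday allowance, so it remains 12 December 2023.
Final deadline: 12 December 2023.

12 December 2023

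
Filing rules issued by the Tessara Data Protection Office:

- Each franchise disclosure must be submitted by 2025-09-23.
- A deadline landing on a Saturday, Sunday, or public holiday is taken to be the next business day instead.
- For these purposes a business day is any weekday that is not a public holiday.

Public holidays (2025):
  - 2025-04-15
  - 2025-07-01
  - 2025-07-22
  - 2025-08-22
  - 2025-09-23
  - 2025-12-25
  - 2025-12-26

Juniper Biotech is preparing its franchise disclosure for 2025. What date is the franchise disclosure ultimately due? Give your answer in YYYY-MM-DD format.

2025-09-24

The statutory due date is 2025-09-23.
Because 2025-09-23 is a listed holiday, the deadline becomes 2025-09-24 (Wednesday).
The final due date is 2025-09-24.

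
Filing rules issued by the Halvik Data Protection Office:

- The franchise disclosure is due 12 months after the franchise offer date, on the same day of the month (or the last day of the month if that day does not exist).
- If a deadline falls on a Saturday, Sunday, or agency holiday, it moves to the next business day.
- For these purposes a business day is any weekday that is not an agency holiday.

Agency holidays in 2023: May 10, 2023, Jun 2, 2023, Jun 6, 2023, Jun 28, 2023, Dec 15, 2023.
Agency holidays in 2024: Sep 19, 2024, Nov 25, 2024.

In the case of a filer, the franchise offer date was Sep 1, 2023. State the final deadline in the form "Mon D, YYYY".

Sep 2, 2024

12 months after Sep 1, 2023, on the same day of the month, is Sep 1, 2024.
Because Sep 1, 2024 is a Sunday, the deadline becomes Sep 2, 2024 (Monday).
Deadline: Sep 2, 2024.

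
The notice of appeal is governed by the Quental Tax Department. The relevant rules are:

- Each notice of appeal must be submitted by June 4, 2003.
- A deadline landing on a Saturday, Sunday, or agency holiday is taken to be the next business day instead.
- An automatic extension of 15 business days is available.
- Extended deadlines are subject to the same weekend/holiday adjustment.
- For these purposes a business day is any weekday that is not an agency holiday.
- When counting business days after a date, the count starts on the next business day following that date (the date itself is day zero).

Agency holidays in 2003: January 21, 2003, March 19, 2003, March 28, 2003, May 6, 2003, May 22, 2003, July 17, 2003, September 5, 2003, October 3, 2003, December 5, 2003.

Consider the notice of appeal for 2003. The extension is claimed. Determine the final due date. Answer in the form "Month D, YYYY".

The stated deadline is June 4, 2003.
June 4, 2003 falls on a Wednesday, which is a business day, so no adjustment is needed.
Counting 15 further business days from June 4, 2003 reaches June 25, 2003.
June 25, 2003 falls on a Wednesday, which is a business day, so no adjustment is needed.
Deadline: June 25, 2003.

June 25, 2003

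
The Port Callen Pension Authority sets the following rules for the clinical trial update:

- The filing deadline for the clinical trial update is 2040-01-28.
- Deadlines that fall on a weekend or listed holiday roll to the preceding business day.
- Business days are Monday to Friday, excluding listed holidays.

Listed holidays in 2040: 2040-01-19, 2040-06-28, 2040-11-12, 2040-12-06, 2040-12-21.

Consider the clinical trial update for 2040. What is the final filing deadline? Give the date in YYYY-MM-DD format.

2040-01-27

Start from the fixed due date, 2040-01-28.
Because 2040-01-28 is a Saturday, the deadline becomes 2040-01-27 (Friday).
Deadline: 2040-01-27.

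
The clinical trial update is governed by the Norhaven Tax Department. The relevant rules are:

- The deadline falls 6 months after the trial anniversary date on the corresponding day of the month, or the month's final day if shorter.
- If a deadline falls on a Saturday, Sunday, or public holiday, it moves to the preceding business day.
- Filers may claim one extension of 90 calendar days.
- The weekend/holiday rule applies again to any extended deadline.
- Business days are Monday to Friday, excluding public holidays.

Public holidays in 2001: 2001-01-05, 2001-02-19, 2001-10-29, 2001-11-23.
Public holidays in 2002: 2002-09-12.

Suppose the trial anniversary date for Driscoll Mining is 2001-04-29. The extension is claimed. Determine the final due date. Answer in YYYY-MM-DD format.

Moving 6 months forward from 2001-04-29 on the corresponding day gives 2001-10-29.
2001-10-29 is a listed holiday, so it moves to the preceding business day, 2001-10-26 (Friday).
With the 90-day extension, 2001-10-26 becomes 2002-01-24.
2002-01-24 is a Thursday and not a listed holiday, so it stands.
Deadline: 2002-01-24.

2002-01-24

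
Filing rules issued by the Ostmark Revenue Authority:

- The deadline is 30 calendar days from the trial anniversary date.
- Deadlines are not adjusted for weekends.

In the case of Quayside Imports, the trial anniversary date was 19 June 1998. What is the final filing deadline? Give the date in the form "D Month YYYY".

19 July 1998

Trigger date 19 June 1998 + 30 calendar days = 19 July 1998.
19 July 1998 falls on a Sunday. The rules make no weekend/holiday allowance, so it remains 19 July 1998.
The final due date is 19 July 1998.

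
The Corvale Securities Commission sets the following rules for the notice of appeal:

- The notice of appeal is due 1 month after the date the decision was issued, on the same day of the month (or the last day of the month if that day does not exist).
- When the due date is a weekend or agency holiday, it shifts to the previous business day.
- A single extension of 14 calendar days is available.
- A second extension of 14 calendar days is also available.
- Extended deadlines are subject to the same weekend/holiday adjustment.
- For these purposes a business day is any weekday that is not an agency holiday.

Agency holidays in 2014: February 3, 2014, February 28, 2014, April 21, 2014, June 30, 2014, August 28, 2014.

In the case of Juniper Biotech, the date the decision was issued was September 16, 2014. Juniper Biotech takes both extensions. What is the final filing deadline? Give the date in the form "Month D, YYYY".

1 month from September 16, 2014 is October 16, 2014.
Since October 16, 2014 is a Thursday and not a holiday, the date is unchanged.
Applying the 14-calendar-day extension: October 16, 2014 + 14 days = October 30, 2014.
October 30, 2014 (Thursday) is already a business day.
Applying the 14-calendar-day extension: October 30, 2014 + 14 days = November 13, 2014.
Since November 13, 2014 is a Thursday and not a holiday, the date is unchanged.
Deadline: November 13, 2014.

November 13, 2014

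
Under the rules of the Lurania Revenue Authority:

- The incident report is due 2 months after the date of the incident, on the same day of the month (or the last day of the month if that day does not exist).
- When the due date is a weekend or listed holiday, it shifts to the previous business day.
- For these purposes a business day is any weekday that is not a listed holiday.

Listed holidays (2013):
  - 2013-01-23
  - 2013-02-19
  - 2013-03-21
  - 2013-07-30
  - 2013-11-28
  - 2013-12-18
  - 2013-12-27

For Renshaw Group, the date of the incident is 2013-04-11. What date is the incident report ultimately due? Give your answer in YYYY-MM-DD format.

2013-06-11

2 months after 2013-04-11, on the same day of the month, is 2013-06-11.
2013-06-11 falls on a Tuesday, which is a business day, so no adjustment is needed.
So the filing is due 2013-06-11.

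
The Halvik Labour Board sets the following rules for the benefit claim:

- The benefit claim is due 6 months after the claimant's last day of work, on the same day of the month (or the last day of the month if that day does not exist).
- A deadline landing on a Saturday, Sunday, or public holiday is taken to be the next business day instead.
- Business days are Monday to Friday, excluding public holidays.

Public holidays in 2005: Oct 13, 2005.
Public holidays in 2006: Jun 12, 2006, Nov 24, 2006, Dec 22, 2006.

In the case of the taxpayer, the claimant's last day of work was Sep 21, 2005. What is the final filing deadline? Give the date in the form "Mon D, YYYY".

Mar 21, 2006

6 months from Sep 21, 2005 is Mar 21, 2006.
Mar 21, 2006 falls on a Tuesday, which is a business day, so no adjustment is needed.
So the filing is due Mar 21, 2006.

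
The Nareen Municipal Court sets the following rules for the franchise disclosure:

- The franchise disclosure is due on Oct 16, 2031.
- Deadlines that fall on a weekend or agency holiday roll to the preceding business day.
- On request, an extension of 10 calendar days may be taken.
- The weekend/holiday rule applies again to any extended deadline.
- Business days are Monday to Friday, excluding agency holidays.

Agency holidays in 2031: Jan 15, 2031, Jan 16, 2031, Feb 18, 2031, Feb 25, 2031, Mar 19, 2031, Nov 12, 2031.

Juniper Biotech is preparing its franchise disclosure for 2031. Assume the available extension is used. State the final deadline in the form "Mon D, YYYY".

Start from the fixed due date, Oct 16, 2031.
Oct 16, 2031 (Thursday) is already a business day.
Applying the 10-calendar-day extension: Oct 16, 2031 + 10 days = Oct 26, 2031.
Oct 26, 2031 is a Sunday; the preceding business day is Oct 24, 2031 (Friday).
Final deadline: Oct 24, 2031.

Oct 24, 2031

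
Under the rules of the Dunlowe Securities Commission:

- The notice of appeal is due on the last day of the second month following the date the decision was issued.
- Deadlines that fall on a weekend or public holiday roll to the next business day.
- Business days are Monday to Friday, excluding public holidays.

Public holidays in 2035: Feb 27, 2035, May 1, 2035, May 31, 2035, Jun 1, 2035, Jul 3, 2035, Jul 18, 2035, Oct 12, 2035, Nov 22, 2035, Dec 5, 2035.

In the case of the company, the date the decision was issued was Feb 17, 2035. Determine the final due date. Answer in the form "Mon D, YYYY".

The second month after Feb 17, 2035 is April 2035, whose last day is Apr 30, 2035.
Apr 30, 2035 falls on a Monday, which is a business day, so no adjustment is needed.
Deadline: Apr 30, 2035.

Apr 30, 2035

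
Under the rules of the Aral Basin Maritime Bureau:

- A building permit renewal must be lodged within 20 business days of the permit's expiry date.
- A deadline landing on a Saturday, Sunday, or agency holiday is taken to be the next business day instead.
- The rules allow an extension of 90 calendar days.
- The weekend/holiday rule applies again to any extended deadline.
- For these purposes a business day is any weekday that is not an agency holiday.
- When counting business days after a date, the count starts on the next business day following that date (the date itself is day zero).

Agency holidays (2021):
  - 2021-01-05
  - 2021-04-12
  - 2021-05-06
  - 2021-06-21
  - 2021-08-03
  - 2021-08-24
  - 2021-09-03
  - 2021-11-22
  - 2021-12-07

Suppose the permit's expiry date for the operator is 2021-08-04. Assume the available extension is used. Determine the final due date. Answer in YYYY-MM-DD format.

20 business days after 2021-08-04, excluding weekends and holidays, is 2021-09-02.
Since 2021-09-02 is a Thursday and not a holiday, the date is unchanged.
The 90-calendar-day extension moves the deadline from 2021-09-02 to 2021-12-01.
2021-12-01 is a Wednesday and not a listed holiday, so it stands.
Final deadline: 2021-12-01.

2021-12-01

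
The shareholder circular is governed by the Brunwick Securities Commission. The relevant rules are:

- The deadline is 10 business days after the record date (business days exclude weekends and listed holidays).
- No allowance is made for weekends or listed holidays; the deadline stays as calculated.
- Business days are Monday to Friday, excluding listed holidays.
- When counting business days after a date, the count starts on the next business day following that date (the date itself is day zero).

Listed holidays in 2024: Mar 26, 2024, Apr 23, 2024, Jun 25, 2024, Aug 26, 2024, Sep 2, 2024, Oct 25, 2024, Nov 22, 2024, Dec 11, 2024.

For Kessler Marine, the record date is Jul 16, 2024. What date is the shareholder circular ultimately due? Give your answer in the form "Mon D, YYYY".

Counting 10 business days after Jul 16, 2024 (skipping weekends and listed holidays) reaches Jul 30, 2024.
No adjustment is made for weekends or holidays, so Jul 30, 2024 stands.
The final due date is Jul 30, 2024.

Jul 30, 2024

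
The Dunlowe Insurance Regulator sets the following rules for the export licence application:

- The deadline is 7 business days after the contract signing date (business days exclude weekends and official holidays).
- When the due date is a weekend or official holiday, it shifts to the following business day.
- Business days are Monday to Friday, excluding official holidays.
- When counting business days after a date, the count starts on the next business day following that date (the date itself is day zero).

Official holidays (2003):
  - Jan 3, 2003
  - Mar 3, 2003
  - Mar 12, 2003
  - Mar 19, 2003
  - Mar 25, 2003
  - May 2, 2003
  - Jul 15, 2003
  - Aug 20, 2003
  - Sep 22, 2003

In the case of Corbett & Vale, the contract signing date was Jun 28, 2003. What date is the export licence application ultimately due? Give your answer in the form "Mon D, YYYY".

7 business days after Jun 28, 2003, excluding weekends and holidays, is Jul 8, 2003.
Jul 8, 2003 is a Tuesday and not a listed holiday, so it stands.
Final deadline: Jul 8, 2003.

Jul 8, 2003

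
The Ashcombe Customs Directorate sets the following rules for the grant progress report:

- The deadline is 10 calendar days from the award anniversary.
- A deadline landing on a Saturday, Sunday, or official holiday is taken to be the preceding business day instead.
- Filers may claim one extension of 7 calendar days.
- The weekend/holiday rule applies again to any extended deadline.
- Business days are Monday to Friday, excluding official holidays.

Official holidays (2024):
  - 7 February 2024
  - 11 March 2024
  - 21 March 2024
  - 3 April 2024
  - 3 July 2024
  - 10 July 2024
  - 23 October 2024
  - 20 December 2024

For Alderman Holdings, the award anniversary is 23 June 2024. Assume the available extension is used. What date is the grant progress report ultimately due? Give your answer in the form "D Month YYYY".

Trigger date 23 June 2024 + 10 calendar days = 3 July 2024.
3 July 2024 falls on a listed holiday. Rolling to the preceding business day gives 2 July 2024, a Tuesday.
Applying the 7-calendar-day extension: 2 July 2024 + 7 days = 9 July 2024.
9 July 2024 (Tuesday) is already a business day.
Final deadline: 9 July 2024.

9 July 2024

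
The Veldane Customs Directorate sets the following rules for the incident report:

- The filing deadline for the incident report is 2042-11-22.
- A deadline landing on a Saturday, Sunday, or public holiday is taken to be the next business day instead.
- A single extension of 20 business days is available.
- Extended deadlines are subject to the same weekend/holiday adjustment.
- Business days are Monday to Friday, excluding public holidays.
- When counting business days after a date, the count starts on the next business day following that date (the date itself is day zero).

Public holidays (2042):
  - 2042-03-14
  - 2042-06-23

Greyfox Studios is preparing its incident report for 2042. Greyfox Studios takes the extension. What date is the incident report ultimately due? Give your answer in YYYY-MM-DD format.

2042-12-22

Start from the fixed due date, 2042-11-22.
2042-11-22 is a Saturday, so it moves to the next business day, 2042-11-24 (Monday).
Applying the 20-business-day extension: 20 business days after 2042-11-24 is 2042-12-22.
2042-12-22 falls on a Monday, which is a business day, so no adjustment is needed.
The final due date is 2042-12-22.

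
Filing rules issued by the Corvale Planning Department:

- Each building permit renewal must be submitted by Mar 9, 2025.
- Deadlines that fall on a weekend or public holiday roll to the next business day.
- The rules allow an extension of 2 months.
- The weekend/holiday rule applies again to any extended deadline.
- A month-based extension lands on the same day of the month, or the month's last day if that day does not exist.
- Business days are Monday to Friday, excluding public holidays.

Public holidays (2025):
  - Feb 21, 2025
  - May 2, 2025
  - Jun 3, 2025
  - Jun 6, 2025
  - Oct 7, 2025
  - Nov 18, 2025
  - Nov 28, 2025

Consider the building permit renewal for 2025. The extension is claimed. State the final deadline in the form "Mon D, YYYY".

The statutory due date is Mar 9, 2025.
Mar 9, 2025 is a Sunday, so it moves to the next business day, Mar 10, 2025 (Monday).
Add 2 months to Mar 10, 2025: May 10, 2025.
May 10, 2025 falls on a Saturday. Rolling to the next business day gives May 12, 2025, a Monday.
Deadline: May 12, 2025.

May 12, 2025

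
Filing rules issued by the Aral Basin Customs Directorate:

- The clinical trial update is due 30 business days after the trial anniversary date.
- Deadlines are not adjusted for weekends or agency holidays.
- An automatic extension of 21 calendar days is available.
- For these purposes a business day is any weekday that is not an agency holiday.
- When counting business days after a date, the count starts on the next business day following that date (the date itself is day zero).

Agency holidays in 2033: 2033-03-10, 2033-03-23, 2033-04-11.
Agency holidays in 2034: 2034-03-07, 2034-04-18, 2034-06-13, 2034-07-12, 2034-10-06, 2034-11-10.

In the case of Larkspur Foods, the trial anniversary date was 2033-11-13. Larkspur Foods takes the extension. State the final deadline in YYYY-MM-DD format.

2034-01-13

Counting 30 business days after 2033-11-13 (skipping weekends and listed holidays) reaches 2033-12-23.
2033-12-23 is a Friday; no weekend or holiday adjustment applies.
Add the 21 calendar-day extension to 2033-12-23: 2034-01-13.
2034-01-13 falls on a Friday. The rules make no weekend/holiday allowance, so it remains 2034-01-13.
Deadline: 2034-01-13.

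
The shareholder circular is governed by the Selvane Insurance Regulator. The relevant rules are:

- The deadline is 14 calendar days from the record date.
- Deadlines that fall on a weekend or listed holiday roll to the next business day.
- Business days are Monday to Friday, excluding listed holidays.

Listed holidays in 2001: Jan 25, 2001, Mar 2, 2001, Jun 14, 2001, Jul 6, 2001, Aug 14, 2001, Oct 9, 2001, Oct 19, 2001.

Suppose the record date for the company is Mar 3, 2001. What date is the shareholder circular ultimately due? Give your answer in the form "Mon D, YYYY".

Mar 19, 2001

Adding 14 calendar days to Mar 3, 2001 gives Mar 17, 2001.
Mar 17, 2001 falls on a Saturday. Rolling to the next business day gives Mar 19, 2001, a Monday.
The final due date is Mar 19, 2001.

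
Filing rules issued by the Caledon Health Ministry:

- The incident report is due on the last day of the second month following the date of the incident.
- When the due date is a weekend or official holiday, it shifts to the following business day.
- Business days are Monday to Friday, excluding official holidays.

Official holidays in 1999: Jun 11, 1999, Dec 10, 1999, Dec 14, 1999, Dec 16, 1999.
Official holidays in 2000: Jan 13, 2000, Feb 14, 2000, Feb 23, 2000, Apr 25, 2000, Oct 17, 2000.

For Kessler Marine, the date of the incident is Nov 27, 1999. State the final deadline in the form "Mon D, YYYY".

2 months after Nov 27, 1999 is January 2000; that month ends on Jan 31, 2000.
Jan 31, 2000 (Monday) is already a business day.
Final deadline: Jan 31, 2000.

Jan 31, 2000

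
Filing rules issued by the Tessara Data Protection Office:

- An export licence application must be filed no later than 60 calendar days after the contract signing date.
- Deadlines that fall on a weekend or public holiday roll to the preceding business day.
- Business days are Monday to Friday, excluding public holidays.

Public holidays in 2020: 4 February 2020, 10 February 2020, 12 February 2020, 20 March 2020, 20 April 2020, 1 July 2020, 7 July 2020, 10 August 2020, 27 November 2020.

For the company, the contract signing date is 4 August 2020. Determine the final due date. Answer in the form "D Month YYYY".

2 October 2020

60 calendar days after 4 August 2020 is 3 October 2020.
3 October 2020 is a Saturday, so it moves to the preceding business day, 2 October 2020 (Friday).
So the filing is due 2 October 2020.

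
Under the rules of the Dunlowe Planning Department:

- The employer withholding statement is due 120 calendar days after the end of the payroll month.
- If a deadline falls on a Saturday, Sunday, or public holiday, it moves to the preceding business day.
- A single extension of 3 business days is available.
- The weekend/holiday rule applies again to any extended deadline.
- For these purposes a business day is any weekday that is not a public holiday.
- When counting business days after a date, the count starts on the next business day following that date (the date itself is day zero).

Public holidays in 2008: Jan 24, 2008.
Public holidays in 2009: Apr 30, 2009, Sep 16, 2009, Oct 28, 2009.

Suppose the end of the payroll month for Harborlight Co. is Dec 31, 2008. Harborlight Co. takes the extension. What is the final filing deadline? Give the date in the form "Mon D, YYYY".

Adding 120 calendar days to Dec 31, 2008 gives Apr 30, 2009.
Apr 30, 2009 falls on a listed holiday. Rolling to the preceding business day gives Apr 29, 2009, a Wednesday.
Counting 3 further business days from Apr 29, 2009 reaches May 5, 2009.
May 5, 2009 (Tuesday) is already a business day.
So the filing is due May 5, 2009.

May 5, 2009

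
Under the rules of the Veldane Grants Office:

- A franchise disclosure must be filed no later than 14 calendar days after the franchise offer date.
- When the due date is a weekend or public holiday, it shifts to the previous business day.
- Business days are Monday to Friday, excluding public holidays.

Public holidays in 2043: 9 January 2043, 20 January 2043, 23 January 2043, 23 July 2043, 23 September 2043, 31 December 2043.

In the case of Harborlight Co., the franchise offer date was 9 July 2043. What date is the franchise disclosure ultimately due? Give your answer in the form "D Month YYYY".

22 July 2043

Adding 14 calendar days to 9 July 2043 gives 23 July 2043.
23 July 2043 is a listed holiday; the preceding business day is 22 July 2043 (Wednesday).
The final due date is 22 July 2043.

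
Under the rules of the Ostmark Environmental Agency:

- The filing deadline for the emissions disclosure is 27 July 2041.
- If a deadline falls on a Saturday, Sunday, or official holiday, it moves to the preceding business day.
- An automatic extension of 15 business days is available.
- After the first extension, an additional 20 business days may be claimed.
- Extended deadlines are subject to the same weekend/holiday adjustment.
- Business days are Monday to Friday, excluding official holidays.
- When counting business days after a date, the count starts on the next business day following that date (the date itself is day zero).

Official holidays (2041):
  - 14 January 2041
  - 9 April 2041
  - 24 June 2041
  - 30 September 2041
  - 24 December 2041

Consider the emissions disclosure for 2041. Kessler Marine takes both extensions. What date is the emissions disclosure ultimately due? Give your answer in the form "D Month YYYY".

The statutory due date is 27 July 2041.
27 July 2041 is a Saturday; the preceding business day is 26 July 2041 (Friday).
Counting 15 further business days from 26 July 2041 reaches 16 August 2041.
16 August 2041 (Friday) is already a business day.
Applying the 20-business-day extension: 20 business days after 16 August 2041 is 13 September 2041.
13 September 2041 falls on a Friday, which is a business day, so no adjustment is needed.
Final deadline: 13 September 2041.

13 September 2041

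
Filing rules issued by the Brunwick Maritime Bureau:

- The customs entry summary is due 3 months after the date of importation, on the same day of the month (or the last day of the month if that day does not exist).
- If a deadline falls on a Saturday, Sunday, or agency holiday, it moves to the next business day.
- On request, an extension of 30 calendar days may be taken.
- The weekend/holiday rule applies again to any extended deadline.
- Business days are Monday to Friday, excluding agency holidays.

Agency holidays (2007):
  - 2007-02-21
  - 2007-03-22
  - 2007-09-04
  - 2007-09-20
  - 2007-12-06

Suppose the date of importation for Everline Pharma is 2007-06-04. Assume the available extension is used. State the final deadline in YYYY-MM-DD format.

2007-10-05

3 months after 2007-06-04, on the same day of the month, is 2007-09-04.
2007-09-04 is a listed holiday, so it moves to the next business day, 2007-09-05 (Wednesday).
Applying the 30-calendar-day extension: 2007-09-05 + 30 days = 2007-10-05.
Since 2007-10-05 is a Friday and not a holiday, the date is unchanged.
The final due date is 2007-10-05.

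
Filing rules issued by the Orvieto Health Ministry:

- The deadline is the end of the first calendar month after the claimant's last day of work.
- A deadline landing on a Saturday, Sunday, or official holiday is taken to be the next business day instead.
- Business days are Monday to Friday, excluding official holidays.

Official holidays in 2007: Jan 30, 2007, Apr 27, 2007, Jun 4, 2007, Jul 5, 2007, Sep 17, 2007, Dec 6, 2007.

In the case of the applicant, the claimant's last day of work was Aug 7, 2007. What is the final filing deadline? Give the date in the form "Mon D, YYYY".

The first month after Aug 7, 2007 is September 2007, whose last day is Sep 30, 2007.
Sep 30, 2007 is a Sunday, so it moves to the next business day, Oct 1, 2007 (Monday).
So the filing is due Oct 1, 2007.

Oct 1, 2007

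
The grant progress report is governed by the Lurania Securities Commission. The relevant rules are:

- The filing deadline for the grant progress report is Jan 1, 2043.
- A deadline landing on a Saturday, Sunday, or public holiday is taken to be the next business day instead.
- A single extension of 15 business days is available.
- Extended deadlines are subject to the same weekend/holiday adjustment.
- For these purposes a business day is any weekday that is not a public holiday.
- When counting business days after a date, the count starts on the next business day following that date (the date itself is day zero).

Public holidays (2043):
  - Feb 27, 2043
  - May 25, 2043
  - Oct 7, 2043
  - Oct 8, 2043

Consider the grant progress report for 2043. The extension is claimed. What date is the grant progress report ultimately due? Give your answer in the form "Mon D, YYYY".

Start from the fixed due date, Jan 1, 2043.
Jan 1, 2043 (Thursday) is already a business day.
Counting 15 further business days from Jan 1, 2043 reaches Jan 22, 2043.
Jan 22, 2043 falls on a Thursday, which is a business day, so no adjustment is needed.
So the filing is due Jan 22, 2043.

Jan 22, 2043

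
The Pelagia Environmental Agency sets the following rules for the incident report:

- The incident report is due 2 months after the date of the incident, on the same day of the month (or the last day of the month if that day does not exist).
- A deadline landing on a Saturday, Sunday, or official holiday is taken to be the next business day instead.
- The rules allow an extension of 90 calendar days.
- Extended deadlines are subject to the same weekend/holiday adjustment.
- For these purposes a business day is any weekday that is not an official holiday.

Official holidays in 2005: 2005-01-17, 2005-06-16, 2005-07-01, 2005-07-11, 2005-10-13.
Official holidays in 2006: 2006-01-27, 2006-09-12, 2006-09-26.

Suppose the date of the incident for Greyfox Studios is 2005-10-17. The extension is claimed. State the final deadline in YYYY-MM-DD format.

Moving 2 months forward from 2005-10-17 on the corresponding day gives 2005-12-17.
2005-12-17 falls on a Saturday. Rolling to the next business day gives 2005-12-19, a Monday.
Applying the 90-calendar-day extension: 2005-12-19 + 90 days = 2006-03-19.
2006-03-19 is a Sunday, so it moves to the next business day, 2006-03-20 (Monday).
Final deadline: 2006-03-20.

2006-03-20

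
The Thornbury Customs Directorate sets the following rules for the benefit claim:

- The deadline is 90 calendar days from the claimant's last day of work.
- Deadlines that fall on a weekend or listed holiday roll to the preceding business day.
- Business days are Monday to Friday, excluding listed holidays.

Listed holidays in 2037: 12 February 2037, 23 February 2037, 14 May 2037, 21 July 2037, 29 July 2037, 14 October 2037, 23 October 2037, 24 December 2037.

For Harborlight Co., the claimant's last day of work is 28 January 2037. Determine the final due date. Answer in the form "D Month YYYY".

28 April 2037

Adding 90 calendar days to 28 January 2037 gives 28 April 2037.
Since 28 April 2037 is a Tuesday and not a holiday, the date is unchanged.
So the filing is due 28 April 2037.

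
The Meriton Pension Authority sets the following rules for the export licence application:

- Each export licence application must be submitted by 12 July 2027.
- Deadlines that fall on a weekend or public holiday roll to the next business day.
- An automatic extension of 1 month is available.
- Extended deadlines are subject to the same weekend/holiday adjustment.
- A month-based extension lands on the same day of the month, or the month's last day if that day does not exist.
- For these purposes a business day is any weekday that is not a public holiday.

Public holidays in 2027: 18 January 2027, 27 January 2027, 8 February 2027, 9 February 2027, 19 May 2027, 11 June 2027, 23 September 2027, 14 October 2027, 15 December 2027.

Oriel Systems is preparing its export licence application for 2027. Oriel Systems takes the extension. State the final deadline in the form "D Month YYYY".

The stated deadline is 12 July 2027.
12 July 2027 is a Monday and not a listed holiday, so it stands.
The 1 month extension carries 12 July 2027 to 12 August 2027.
12 August 2027 is a Thursday and not a listed holiday, so it stands.
The final due date is 12 August 2027.

12 August 2027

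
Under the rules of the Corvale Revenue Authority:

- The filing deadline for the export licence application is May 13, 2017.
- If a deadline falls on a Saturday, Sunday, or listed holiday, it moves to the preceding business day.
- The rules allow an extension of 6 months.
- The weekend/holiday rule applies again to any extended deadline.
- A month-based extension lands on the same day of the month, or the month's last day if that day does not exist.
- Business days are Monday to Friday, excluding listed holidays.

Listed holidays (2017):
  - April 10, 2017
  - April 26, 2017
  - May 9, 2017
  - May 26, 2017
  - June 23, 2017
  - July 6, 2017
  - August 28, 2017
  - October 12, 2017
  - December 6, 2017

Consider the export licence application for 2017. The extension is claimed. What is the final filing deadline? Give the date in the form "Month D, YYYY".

The stated deadline is May 13, 2017.
May 13, 2017 falls on a Saturday. Rolling to the preceding business day gives May 12, 2017, a Friday.
The 6 months extension carries May 12, 2017 to November 12, 2017.
Because November 12, 2017 is a Sunday, the deadline becomes November 10, 2017 (Friday).
Final deadline: November 10, 2017.

November 10, 2017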